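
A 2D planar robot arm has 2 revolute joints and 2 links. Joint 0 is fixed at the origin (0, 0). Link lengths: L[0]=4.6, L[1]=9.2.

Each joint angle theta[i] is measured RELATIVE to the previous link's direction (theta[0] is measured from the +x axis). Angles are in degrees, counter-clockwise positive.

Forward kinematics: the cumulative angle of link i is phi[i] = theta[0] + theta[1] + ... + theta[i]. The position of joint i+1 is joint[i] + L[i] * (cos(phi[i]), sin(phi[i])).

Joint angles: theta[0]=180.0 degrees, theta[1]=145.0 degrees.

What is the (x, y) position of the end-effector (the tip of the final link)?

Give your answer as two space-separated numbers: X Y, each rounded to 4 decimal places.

Answer: 2.9362 -5.2769

Derivation:
joint[0] = (0.0000, 0.0000)  (base)
link 0: phi[0] = 180 = 180 deg
  cos(180 deg) = -1.0000, sin(180 deg) = 0.0000
  joint[1] = (0.0000, 0.0000) + 4.6 * (-1.0000, 0.0000) = (0.0000 + -4.6000, 0.0000 + 0.0000) = (-4.6000, 0.0000)
link 1: phi[1] = 180 + 145 = 325 deg
  cos(325 deg) = 0.8192, sin(325 deg) = -0.5736
  joint[2] = (-4.6000, 0.0000) + 9.2 * (0.8192, -0.5736) = (-4.6000 + 7.5362, 0.0000 + -5.2769) = (2.9362, -5.2769)
End effector: (2.9362, -5.2769)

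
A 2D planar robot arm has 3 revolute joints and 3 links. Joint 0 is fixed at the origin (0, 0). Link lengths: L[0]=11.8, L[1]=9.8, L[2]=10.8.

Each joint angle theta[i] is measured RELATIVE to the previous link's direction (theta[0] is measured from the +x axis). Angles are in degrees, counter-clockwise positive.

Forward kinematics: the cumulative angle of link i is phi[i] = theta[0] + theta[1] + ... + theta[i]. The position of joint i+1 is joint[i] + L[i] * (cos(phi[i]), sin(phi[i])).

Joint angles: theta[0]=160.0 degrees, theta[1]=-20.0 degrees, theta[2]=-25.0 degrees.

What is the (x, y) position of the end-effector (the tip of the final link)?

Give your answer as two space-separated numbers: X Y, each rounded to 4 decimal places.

Answer: -23.1599 20.1233

Derivation:
joint[0] = (0.0000, 0.0000)  (base)
link 0: phi[0] = 160 = 160 deg
  cos(160 deg) = -0.9397, sin(160 deg) = 0.3420
  joint[1] = (0.0000, 0.0000) + 11.8 * (-0.9397, 0.3420) = (0.0000 + -11.0884, 0.0000 + 4.0358) = (-11.0884, 4.0358)
link 1: phi[1] = 160 + -20 = 140 deg
  cos(140 deg) = -0.7660, sin(140 deg) = 0.6428
  joint[2] = (-11.0884, 4.0358) + 9.8 * (-0.7660, 0.6428) = (-11.0884 + -7.5072, 4.0358 + 6.2993) = (-18.5956, 10.3352)
link 2: phi[2] = 160 + -20 + -25 = 115 deg
  cos(115 deg) = -0.4226, sin(115 deg) = 0.9063
  joint[3] = (-18.5956, 10.3352) + 10.8 * (-0.4226, 0.9063) = (-18.5956 + -4.5643, 10.3352 + 9.7881) = (-23.1599, 20.1233)
End effector: (-23.1599, 20.1233)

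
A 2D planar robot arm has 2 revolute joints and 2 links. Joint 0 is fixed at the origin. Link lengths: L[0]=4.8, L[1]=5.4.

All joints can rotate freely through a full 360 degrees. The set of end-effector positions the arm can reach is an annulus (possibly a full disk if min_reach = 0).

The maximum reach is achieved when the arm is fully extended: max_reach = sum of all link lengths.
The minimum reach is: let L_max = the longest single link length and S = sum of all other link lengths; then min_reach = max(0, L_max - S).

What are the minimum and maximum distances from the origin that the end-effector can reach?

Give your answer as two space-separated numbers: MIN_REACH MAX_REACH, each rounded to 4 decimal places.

Answer: 0.6000 10.2000

Derivation:
Link lengths: [4.8, 5.4]
max_reach = 4.8 + 5.4 = 10.2
L_max = max([4.8, 5.4]) = 5.4
S (sum of others) = 10.2 - 5.4 = 4.8
min_reach = max(0, 5.4 - 4.8) = max(0, 0.6) = 0.6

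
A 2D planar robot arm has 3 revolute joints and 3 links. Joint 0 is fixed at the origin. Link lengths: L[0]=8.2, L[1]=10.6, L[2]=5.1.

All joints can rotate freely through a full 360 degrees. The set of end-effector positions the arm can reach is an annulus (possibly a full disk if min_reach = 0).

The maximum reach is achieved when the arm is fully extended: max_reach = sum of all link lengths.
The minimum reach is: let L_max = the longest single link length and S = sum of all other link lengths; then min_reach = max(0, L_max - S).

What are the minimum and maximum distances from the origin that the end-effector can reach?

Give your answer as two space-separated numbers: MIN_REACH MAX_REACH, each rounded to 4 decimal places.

Answer: 0.0000 23.9000

Derivation:
Link lengths: [8.2, 10.6, 5.1]
max_reach = 8.2 + 10.6 + 5.1 = 23.9
L_max = max([8.2, 10.6, 5.1]) = 10.6
S (sum of others) = 23.9 - 10.6 = 13.3
min_reach = max(0, 10.6 - 13.3) = max(0, -2.7) = 0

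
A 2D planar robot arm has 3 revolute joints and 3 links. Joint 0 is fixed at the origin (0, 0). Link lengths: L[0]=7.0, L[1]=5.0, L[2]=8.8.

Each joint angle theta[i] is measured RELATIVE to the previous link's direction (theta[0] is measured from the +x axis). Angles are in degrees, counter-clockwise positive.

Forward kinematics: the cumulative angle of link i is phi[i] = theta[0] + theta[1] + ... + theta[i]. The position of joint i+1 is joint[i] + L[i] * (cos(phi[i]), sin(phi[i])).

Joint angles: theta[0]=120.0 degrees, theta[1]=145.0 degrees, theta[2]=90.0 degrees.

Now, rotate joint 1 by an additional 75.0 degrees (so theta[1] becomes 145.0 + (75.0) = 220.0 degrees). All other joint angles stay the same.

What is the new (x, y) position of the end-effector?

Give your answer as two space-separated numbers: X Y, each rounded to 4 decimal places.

Answer: 4.2082 12.6214

Derivation:
joint[0] = (0.0000, 0.0000)  (base)
link 0: phi[0] = 120 = 120 deg
  cos(120 deg) = -0.5000, sin(120 deg) = 0.8660
  joint[1] = (0.0000, 0.0000) + 7 * (-0.5000, 0.8660) = (0.0000 + -3.5000, 0.0000 + 6.0622) = (-3.5000, 6.0622)
link 1: phi[1] = 120 + 220 = 340 deg
  cos(340 deg) = 0.9397, sin(340 deg) = -0.3420
  joint[2] = (-3.5000, 6.0622) + 5 * (0.9397, -0.3420) = (-3.5000 + 4.6985, 6.0622 + -1.7101) = (1.1985, 4.3521)
link 2: phi[2] = 120 + 220 + 90 = 430 deg
  cos(430 deg) = 0.3420, sin(430 deg) = 0.9397
  joint[3] = (1.1985, 4.3521) + 8.8 * (0.3420, 0.9397) = (1.1985 + 3.0098, 4.3521 + 8.2693) = (4.2082, 12.6214)
End effector: (4.2082, 12.6214)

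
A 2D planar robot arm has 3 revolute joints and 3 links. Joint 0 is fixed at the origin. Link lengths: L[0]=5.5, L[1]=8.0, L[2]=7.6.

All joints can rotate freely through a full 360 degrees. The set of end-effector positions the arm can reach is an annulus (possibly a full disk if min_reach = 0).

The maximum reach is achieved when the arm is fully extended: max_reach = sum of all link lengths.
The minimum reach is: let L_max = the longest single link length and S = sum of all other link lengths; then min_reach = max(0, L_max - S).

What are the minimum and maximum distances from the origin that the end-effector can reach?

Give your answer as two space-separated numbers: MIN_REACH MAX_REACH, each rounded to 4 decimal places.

Link lengths: [5.5, 8.0, 7.6]
max_reach = 5.5 + 8 + 7.6 = 21.1
L_max = max([5.5, 8.0, 7.6]) = 8
S (sum of others) = 21.1 - 8 = 13.1
min_reach = max(0, 8 - 13.1) = max(0, -5.1) = 0

Answer: 0.0000 21.1000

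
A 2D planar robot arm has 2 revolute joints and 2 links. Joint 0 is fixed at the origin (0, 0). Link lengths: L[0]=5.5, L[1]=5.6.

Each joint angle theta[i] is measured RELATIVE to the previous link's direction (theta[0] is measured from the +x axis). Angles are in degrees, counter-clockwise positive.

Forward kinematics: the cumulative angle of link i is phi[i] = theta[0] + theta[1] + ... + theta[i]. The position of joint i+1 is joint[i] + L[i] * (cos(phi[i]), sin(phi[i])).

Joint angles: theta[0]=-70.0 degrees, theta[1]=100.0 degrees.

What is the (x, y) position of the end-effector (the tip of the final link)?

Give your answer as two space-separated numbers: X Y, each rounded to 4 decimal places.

joint[0] = (0.0000, 0.0000)  (base)
link 0: phi[0] = -70 = -70 deg
  cos(-70 deg) = 0.3420, sin(-70 deg) = -0.9397
  joint[1] = (0.0000, 0.0000) + 5.5 * (0.3420, -0.9397) = (0.0000 + 1.8811, 0.0000 + -5.1683) = (1.8811, -5.1683)
link 1: phi[1] = -70 + 100 = 30 deg
  cos(30 deg) = 0.8660, sin(30 deg) = 0.5000
  joint[2] = (1.8811, -5.1683) + 5.6 * (0.8660, 0.5000) = (1.8811 + 4.8497, -5.1683 + 2.8000) = (6.7309, -2.3683)
End effector: (6.7309, -2.3683)

Answer: 6.7309 -2.3683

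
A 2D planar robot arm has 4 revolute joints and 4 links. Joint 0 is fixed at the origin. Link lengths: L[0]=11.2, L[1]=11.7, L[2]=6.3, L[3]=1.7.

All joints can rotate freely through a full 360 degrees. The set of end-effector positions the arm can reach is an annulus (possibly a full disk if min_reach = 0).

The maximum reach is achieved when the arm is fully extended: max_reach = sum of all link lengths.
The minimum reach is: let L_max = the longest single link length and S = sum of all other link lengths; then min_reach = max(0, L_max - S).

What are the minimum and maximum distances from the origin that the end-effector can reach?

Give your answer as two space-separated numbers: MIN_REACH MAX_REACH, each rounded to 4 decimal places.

Answer: 0.0000 30.9000

Derivation:
Link lengths: [11.2, 11.7, 6.3, 1.7]
max_reach = 11.2 + 11.7 + 6.3 + 1.7 = 30.9
L_max = max([11.2, 11.7, 6.3, 1.7]) = 11.7
S (sum of others) = 30.9 - 11.7 = 19.2
min_reach = max(0, 11.7 - 19.2) = max(0, -7.5) = 0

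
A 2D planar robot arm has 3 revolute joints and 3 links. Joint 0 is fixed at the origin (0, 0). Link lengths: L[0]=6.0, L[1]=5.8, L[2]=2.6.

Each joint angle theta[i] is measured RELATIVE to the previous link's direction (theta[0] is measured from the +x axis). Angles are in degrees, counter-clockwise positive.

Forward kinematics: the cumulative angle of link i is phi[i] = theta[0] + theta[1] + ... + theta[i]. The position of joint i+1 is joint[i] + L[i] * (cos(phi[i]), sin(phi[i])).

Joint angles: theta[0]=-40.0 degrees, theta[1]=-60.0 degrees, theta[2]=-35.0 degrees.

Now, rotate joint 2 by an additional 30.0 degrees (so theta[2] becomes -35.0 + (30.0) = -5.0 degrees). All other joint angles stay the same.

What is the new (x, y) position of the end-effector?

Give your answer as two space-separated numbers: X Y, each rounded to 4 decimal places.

joint[0] = (0.0000, 0.0000)  (base)
link 0: phi[0] = -40 = -40 deg
  cos(-40 deg) = 0.7660, sin(-40 deg) = -0.6428
  joint[1] = (0.0000, 0.0000) + 6 * (0.7660, -0.6428) = (0.0000 + 4.5963, 0.0000 + -3.8567) = (4.5963, -3.8567)
link 1: phi[1] = -40 + -60 = -100 deg
  cos(-100 deg) = -0.1736, sin(-100 deg) = -0.9848
  joint[2] = (4.5963, -3.8567) + 5.8 * (-0.1736, -0.9848) = (4.5963 + -1.0072, -3.8567 + -5.7119) = (3.5891, -9.5686)
link 2: phi[2] = -40 + -60 + -5 = -105 deg
  cos(-105 deg) = -0.2588, sin(-105 deg) = -0.9659
  joint[3] = (3.5891, -9.5686) + 2.6 * (-0.2588, -0.9659) = (3.5891 + -0.6729, -9.5686 + -2.5114) = (2.9162, -12.0800)
End effector: (2.9162, -12.0800)

Answer: 2.9162 -12.0800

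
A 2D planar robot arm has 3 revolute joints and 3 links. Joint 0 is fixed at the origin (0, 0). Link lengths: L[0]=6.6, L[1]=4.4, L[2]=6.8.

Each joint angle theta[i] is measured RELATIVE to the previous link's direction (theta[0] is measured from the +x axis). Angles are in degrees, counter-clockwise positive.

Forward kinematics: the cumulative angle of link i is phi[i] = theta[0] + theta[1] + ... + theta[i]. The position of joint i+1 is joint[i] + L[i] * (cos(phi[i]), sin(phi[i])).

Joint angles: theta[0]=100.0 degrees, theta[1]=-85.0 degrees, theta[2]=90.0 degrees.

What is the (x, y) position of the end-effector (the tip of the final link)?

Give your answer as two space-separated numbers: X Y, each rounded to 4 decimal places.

Answer: 1.3440 14.2068

Derivation:
joint[0] = (0.0000, 0.0000)  (base)
link 0: phi[0] = 100 = 100 deg
  cos(100 deg) = -0.1736, sin(100 deg) = 0.9848
  joint[1] = (0.0000, 0.0000) + 6.6 * (-0.1736, 0.9848) = (0.0000 + -1.1461, 0.0000 + 6.4997) = (-1.1461, 6.4997)
link 1: phi[1] = 100 + -85 = 15 deg
  cos(15 deg) = 0.9659, sin(15 deg) = 0.2588
  joint[2] = (-1.1461, 6.4997) + 4.4 * (0.9659, 0.2588) = (-1.1461 + 4.2501, 6.4997 + 1.1388) = (3.1040, 7.6385)
link 2: phi[2] = 100 + -85 + 90 = 105 deg
  cos(105 deg) = -0.2588, sin(105 deg) = 0.9659
  joint[3] = (3.1040, 7.6385) + 6.8 * (-0.2588, 0.9659) = (3.1040 + -1.7600, 7.6385 + 6.5683) = (1.3440, 14.2068)
End effector: (1.3440, 14.2068)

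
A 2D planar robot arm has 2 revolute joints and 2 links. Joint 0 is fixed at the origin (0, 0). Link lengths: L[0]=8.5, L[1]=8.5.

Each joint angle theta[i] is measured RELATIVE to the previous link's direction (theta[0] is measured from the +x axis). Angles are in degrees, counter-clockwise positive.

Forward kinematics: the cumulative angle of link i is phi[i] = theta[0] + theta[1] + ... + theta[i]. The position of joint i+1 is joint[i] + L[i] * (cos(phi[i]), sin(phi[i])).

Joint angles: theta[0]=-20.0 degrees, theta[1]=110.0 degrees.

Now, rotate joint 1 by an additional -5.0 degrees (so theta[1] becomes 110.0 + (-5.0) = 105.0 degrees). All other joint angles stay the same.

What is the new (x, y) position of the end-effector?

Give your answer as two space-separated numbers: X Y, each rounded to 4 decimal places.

joint[0] = (0.0000, 0.0000)  (base)
link 0: phi[0] = -20 = -20 deg
  cos(-20 deg) = 0.9397, sin(-20 deg) = -0.3420
  joint[1] = (0.0000, 0.0000) + 8.5 * (0.9397, -0.3420) = (0.0000 + 7.9874, 0.0000 + -2.9072) = (7.9874, -2.9072)
link 1: phi[1] = -20 + 105 = 85 deg
  cos(85 deg) = 0.0872, sin(85 deg) = 0.9962
  joint[2] = (7.9874, -2.9072) + 8.5 * (0.0872, 0.9962) = (7.9874 + 0.7408, -2.9072 + 8.4677) = (8.7282, 5.5605)
End effector: (8.7282, 5.5605)

Answer: 8.7282 5.5605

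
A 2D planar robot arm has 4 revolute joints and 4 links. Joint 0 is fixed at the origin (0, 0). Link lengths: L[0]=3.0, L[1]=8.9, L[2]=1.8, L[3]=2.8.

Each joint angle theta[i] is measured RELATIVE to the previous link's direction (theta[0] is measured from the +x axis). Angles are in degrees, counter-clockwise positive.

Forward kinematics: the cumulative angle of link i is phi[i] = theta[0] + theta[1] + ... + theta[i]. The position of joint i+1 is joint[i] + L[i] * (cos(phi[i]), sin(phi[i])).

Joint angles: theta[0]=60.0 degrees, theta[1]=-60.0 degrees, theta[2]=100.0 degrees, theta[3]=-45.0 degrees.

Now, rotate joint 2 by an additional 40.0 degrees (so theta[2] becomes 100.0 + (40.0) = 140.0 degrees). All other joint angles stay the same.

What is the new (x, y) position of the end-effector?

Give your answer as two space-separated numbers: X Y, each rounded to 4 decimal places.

Answer: 8.7771 6.5444

Derivation:
joint[0] = (0.0000, 0.0000)  (base)
link 0: phi[0] = 60 = 60 deg
  cos(60 deg) = 0.5000, sin(60 deg) = 0.8660
  joint[1] = (0.0000, 0.0000) + 3 * (0.5000, 0.8660) = (0.0000 + 1.5000, 0.0000 + 2.5981) = (1.5000, 2.5981)
link 1: phi[1] = 60 + -60 = 0 deg
  cos(0 deg) = 1.0000, sin(0 deg) = 0.0000
  joint[2] = (1.5000, 2.5981) + 8.9 * (1.0000, 0.0000) = (1.5000 + 8.9000, 2.5981 + 0.0000) = (10.4000, 2.5981)
link 2: phi[2] = 60 + -60 + 140 = 140 deg
  cos(140 deg) = -0.7660, sin(140 deg) = 0.6428
  joint[3] = (10.4000, 2.5981) + 1.8 * (-0.7660, 0.6428) = (10.4000 + -1.3789, 2.5981 + 1.1570) = (9.0211, 3.7551)
link 3: phi[3] = 60 + -60 + 140 + -45 = 95 deg
  cos(95 deg) = -0.0872, sin(95 deg) = 0.9962
  joint[4] = (9.0211, 3.7551) + 2.8 * (-0.0872, 0.9962) = (9.0211 + -0.2440, 3.7551 + 2.7893) = (8.7771, 6.5444)
End effector: (8.7771, 6.5444)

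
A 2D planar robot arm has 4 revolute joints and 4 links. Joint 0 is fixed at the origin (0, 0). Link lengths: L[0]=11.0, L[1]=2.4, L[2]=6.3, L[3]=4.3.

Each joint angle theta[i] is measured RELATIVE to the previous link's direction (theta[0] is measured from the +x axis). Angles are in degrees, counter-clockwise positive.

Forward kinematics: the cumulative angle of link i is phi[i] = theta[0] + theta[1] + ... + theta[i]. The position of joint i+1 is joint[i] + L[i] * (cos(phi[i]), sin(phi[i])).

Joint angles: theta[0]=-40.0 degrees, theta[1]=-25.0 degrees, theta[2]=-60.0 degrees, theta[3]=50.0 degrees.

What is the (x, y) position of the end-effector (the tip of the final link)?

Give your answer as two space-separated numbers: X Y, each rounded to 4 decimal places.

joint[0] = (0.0000, 0.0000)  (base)
link 0: phi[0] = -40 = -40 deg
  cos(-40 deg) = 0.7660, sin(-40 deg) = -0.6428
  joint[1] = (0.0000, 0.0000) + 11 * (0.7660, -0.6428) = (0.0000 + 8.4265, 0.0000 + -7.0707) = (8.4265, -7.0707)
link 1: phi[1] = -40 + -25 = -65 deg
  cos(-65 deg) = 0.4226, sin(-65 deg) = -0.9063
  joint[2] = (8.4265, -7.0707) + 2.4 * (0.4226, -0.9063) = (8.4265 + 1.0143, -7.0707 + -2.1751) = (9.4408, -9.2458)
link 2: phi[2] = -40 + -25 + -60 = -125 deg
  cos(-125 deg) = -0.5736, sin(-125 deg) = -0.8192
  joint[3] = (9.4408, -9.2458) + 6.3 * (-0.5736, -0.8192) = (9.4408 + -3.6135, -9.2458 + -5.1607) = (5.8272, -14.4065)
link 3: phi[3] = -40 + -25 + -60 + 50 = -75 deg
  cos(-75 deg) = 0.2588, sin(-75 deg) = -0.9659
  joint[4] = (5.8272, -14.4065) + 4.3 * (0.2588, -0.9659) = (5.8272 + 1.1129, -14.4065 + -4.1535) = (6.9402, -18.5599)
End effector: (6.9402, -18.5599)

Answer: 6.9402 -18.5599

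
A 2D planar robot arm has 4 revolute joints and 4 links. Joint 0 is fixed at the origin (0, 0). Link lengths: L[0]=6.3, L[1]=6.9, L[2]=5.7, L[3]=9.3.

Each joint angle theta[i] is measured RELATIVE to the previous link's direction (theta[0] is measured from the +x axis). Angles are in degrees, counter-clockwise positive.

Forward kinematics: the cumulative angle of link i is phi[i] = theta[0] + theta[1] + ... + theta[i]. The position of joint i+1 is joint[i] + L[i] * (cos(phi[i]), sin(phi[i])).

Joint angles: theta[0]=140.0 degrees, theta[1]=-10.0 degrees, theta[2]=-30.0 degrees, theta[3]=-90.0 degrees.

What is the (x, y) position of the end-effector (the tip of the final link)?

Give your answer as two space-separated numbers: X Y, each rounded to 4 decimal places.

Answer: -1.0924 16.5636

Derivation:
joint[0] = (0.0000, 0.0000)  (base)
link 0: phi[0] = 140 = 140 deg
  cos(140 deg) = -0.7660, sin(140 deg) = 0.6428
  joint[1] = (0.0000, 0.0000) + 6.3 * (-0.7660, 0.6428) = (0.0000 + -4.8261, 0.0000 + 4.0496) = (-4.8261, 4.0496)
link 1: phi[1] = 140 + -10 = 130 deg
  cos(130 deg) = -0.6428, sin(130 deg) = 0.7660
  joint[2] = (-4.8261, 4.0496) + 6.9 * (-0.6428, 0.7660) = (-4.8261 + -4.4352, 4.0496 + 5.2857) = (-9.2613, 9.3353)
link 2: phi[2] = 140 + -10 + -30 = 100 deg
  cos(100 deg) = -0.1736, sin(100 deg) = 0.9848
  joint[3] = (-9.2613, 9.3353) + 5.7 * (-0.1736, 0.9848) = (-9.2613 + -0.9898, 9.3353 + 5.6134) = (-10.2511, 14.9487)
link 3: phi[3] = 140 + -10 + -30 + -90 = 10 deg
  cos(10 deg) = 0.9848, sin(10 deg) = 0.1736
  joint[4] = (-10.2511, 14.9487) + 9.3 * (0.9848, 0.1736) = (-10.2511 + 9.1587, 14.9487 + 1.6149) = (-1.0924, 16.5636)
End effector: (-1.0924, 16.5636)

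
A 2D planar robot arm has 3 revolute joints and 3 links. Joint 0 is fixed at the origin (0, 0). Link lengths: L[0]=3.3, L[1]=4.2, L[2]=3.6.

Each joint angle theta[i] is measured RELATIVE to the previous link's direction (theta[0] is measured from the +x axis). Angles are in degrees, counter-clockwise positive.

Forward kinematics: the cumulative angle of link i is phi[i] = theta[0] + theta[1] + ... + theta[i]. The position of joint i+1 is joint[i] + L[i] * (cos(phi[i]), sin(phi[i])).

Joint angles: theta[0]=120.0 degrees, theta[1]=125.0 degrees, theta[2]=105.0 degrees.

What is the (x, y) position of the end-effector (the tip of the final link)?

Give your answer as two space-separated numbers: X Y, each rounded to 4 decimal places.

Answer: 0.1203 -1.5737

Derivation:
joint[0] = (0.0000, 0.0000)  (base)
link 0: phi[0] = 120 = 120 deg
  cos(120 deg) = -0.5000, sin(120 deg) = 0.8660
  joint[1] = (0.0000, 0.0000) + 3.3 * (-0.5000, 0.8660) = (0.0000 + -1.6500, 0.0000 + 2.8579) = (-1.6500, 2.8579)
link 1: phi[1] = 120 + 125 = 245 deg
  cos(245 deg) = -0.4226, sin(245 deg) = -0.9063
  joint[2] = (-1.6500, 2.8579) + 4.2 * (-0.4226, -0.9063) = (-1.6500 + -1.7750, 2.8579 + -3.8065) = (-3.4250, -0.9486)
link 2: phi[2] = 120 + 125 + 105 = 350 deg
  cos(350 deg) = 0.9848, sin(350 deg) = -0.1736
  joint[3] = (-3.4250, -0.9486) + 3.6 * (0.9848, -0.1736) = (-3.4250 + 3.5453, -0.9486 + -0.6251) = (0.1203, -1.5737)
End effector: (0.1203, -1.5737)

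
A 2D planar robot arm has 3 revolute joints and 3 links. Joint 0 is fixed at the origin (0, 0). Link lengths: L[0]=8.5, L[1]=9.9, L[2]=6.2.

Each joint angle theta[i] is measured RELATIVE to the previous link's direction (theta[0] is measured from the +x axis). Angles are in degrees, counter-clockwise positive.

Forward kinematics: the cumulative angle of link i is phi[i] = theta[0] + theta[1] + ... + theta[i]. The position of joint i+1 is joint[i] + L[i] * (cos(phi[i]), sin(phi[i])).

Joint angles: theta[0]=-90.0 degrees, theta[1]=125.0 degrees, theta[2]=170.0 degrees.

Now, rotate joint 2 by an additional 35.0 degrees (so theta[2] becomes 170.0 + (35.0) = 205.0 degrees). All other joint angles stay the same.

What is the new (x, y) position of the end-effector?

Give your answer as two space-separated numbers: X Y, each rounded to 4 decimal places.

joint[0] = (0.0000, 0.0000)  (base)
link 0: phi[0] = -90 = -90 deg
  cos(-90 deg) = 0.0000, sin(-90 deg) = -1.0000
  joint[1] = (0.0000, 0.0000) + 8.5 * (0.0000, -1.0000) = (0.0000 + 0.0000, 0.0000 + -8.5000) = (0.0000, -8.5000)
link 1: phi[1] = -90 + 125 = 35 deg
  cos(35 deg) = 0.8192, sin(35 deg) = 0.5736
  joint[2] = (0.0000, -8.5000) + 9.9 * (0.8192, 0.5736) = (0.0000 + 8.1096, -8.5000 + 5.6784) = (8.1096, -2.8216)
link 2: phi[2] = -90 + 125 + 205 = 240 deg
  cos(240 deg) = -0.5000, sin(240 deg) = -0.8660
  joint[3] = (8.1096, -2.8216) + 6.2 * (-0.5000, -0.8660) = (8.1096 + -3.1000, -2.8216 + -5.3694) = (5.0096, -8.1910)
End effector: (5.0096, -8.1910)

Answer: 5.0096 -8.1910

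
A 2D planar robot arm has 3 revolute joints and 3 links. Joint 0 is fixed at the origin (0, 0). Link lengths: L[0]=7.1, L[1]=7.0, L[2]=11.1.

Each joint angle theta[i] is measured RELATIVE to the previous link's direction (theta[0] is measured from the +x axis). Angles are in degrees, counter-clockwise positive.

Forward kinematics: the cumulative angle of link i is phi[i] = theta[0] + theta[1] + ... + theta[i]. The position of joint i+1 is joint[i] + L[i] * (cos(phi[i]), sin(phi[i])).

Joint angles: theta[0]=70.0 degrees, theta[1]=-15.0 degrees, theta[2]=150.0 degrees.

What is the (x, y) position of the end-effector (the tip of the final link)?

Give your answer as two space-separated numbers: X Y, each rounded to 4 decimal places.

Answer: -3.6166 7.7148

Derivation:
joint[0] = (0.0000, 0.0000)  (base)
link 0: phi[0] = 70 = 70 deg
  cos(70 deg) = 0.3420, sin(70 deg) = 0.9397
  joint[1] = (0.0000, 0.0000) + 7.1 * (0.3420, 0.9397) = (0.0000 + 2.4283, 0.0000 + 6.6718) = (2.4283, 6.6718)
link 1: phi[1] = 70 + -15 = 55 deg
  cos(55 deg) = 0.5736, sin(55 deg) = 0.8192
  joint[2] = (2.4283, 6.6718) + 7 * (0.5736, 0.8192) = (2.4283 + 4.0150, 6.6718 + 5.7341) = (6.4434, 12.4059)
link 2: phi[2] = 70 + -15 + 150 = 205 deg
  cos(205 deg) = -0.9063, sin(205 deg) = -0.4226
  joint[3] = (6.4434, 12.4059) + 11.1 * (-0.9063, -0.4226) = (6.4434 + -10.0600, 12.4059 + -4.6911) = (-3.6166, 7.7148)
End effector: (-3.6166, 7.7148)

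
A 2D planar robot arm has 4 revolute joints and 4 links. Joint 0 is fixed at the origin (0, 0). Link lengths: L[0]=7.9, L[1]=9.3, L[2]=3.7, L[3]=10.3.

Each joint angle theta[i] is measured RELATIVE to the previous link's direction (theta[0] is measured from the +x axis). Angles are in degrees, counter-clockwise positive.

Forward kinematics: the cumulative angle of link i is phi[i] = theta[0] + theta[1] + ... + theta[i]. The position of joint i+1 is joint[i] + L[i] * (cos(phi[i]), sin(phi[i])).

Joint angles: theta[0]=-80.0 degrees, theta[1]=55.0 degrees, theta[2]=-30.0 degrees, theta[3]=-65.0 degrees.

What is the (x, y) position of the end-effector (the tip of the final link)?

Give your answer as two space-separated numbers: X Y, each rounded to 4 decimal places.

Answer: 6.7727 -23.6613

Derivation:
joint[0] = (0.0000, 0.0000)  (base)
link 0: phi[0] = -80 = -80 deg
  cos(-80 deg) = 0.1736, sin(-80 deg) = -0.9848
  joint[1] = (0.0000, 0.0000) + 7.9 * (0.1736, -0.9848) = (0.0000 + 1.3718, 0.0000 + -7.7800) = (1.3718, -7.7800)
link 1: phi[1] = -80 + 55 = -25 deg
  cos(-25 deg) = 0.9063, sin(-25 deg) = -0.4226
  joint[2] = (1.3718, -7.7800) + 9.3 * (0.9063, -0.4226) = (1.3718 + 8.4287, -7.7800 + -3.9303) = (9.8005, -11.7103)
link 2: phi[2] = -80 + 55 + -30 = -55 deg
  cos(-55 deg) = 0.5736, sin(-55 deg) = -0.8192
  joint[3] = (9.8005, -11.7103) + 3.7 * (0.5736, -0.8192) = (9.8005 + 2.1222, -11.7103 + -3.0309) = (11.9227, -14.7412)
link 3: phi[3] = -80 + 55 + -30 + -65 = -120 deg
  cos(-120 deg) = -0.5000, sin(-120 deg) = -0.8660
  joint[4] = (11.9227, -14.7412) + 10.3 * (-0.5000, -0.8660) = (11.9227 + -5.1500, -14.7412 + -8.9201) = (6.7727, -23.6613)
End effector: (6.7727, -23.6613)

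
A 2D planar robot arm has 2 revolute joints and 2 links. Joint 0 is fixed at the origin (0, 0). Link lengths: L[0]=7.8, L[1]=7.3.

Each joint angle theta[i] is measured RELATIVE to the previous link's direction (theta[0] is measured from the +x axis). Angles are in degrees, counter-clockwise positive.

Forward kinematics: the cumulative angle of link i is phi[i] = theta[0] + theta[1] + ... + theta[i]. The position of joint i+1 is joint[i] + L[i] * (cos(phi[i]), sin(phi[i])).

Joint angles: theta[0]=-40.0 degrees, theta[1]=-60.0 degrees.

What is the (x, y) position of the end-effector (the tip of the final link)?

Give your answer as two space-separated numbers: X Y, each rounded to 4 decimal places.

Answer: 4.7075 -12.2028

Derivation:
joint[0] = (0.0000, 0.0000)  (base)
link 0: phi[0] = -40 = -40 deg
  cos(-40 deg) = 0.7660, sin(-40 deg) = -0.6428
  joint[1] = (0.0000, 0.0000) + 7.8 * (0.7660, -0.6428) = (0.0000 + 5.9751, 0.0000 + -5.0137) = (5.9751, -5.0137)
link 1: phi[1] = -40 + -60 = -100 deg
  cos(-100 deg) = -0.1736, sin(-100 deg) = -0.9848
  joint[2] = (5.9751, -5.0137) + 7.3 * (-0.1736, -0.9848) = (5.9751 + -1.2676, -5.0137 + -7.1891) = (4.7075, -12.2028)
End effector: (4.7075, -12.2028)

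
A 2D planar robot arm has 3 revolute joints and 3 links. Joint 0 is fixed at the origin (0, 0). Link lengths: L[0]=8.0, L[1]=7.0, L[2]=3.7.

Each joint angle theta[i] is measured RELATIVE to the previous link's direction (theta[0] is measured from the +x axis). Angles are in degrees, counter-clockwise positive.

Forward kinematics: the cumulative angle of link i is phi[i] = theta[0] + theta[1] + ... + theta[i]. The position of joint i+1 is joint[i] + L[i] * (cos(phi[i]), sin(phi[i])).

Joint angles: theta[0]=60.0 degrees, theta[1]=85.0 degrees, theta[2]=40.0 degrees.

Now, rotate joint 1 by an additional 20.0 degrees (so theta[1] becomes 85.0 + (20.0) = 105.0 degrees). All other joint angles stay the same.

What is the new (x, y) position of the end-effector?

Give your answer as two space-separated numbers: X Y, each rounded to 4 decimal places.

joint[0] = (0.0000, 0.0000)  (base)
link 0: phi[0] = 60 = 60 deg
  cos(60 deg) = 0.5000, sin(60 deg) = 0.8660
  joint[1] = (0.0000, 0.0000) + 8 * (0.5000, 0.8660) = (0.0000 + 4.0000, 0.0000 + 6.9282) = (4.0000, 6.9282)
link 1: phi[1] = 60 + 105 = 165 deg
  cos(165 deg) = -0.9659, sin(165 deg) = 0.2588
  joint[2] = (4.0000, 6.9282) + 7 * (-0.9659, 0.2588) = (4.0000 + -6.7615, 6.9282 + 1.8117) = (-2.7615, 8.7399)
link 2: phi[2] = 60 + 105 + 40 = 205 deg
  cos(205 deg) = -0.9063, sin(205 deg) = -0.4226
  joint[3] = (-2.7615, 8.7399) + 3.7 * (-0.9063, -0.4226) = (-2.7615 + -3.3533, 8.7399 + -1.5637) = (-6.1148, 7.1762)
End effector: (-6.1148, 7.1762)

Answer: -6.1148 7.1762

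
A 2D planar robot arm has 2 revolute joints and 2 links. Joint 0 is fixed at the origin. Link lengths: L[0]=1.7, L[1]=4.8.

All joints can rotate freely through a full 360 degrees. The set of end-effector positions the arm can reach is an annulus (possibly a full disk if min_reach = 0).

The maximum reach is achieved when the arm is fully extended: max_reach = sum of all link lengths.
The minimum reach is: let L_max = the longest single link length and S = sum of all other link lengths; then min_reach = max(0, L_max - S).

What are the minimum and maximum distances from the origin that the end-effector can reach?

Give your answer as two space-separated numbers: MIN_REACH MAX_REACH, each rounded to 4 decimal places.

Answer: 3.1000 6.5000

Derivation:
Link lengths: [1.7, 4.8]
max_reach = 1.7 + 4.8 = 6.5
L_max = max([1.7, 4.8]) = 4.8
S (sum of others) = 6.5 - 4.8 = 1.7
min_reach = max(0, 4.8 - 1.7) = max(0, 3.1) = 3.1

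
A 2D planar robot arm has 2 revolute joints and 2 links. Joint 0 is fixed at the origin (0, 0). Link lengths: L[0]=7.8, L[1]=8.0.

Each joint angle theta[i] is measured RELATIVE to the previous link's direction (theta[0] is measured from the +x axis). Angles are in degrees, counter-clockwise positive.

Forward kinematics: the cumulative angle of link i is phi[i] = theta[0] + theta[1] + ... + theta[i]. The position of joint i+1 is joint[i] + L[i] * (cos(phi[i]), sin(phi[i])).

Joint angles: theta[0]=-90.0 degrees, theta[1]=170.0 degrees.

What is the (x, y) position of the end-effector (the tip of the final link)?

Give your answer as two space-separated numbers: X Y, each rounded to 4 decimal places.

joint[0] = (0.0000, 0.0000)  (base)
link 0: phi[0] = -90 = -90 deg
  cos(-90 deg) = 0.0000, sin(-90 deg) = -1.0000
  joint[1] = (0.0000, 0.0000) + 7.8 * (0.0000, -1.0000) = (0.0000 + 0.0000, 0.0000 + -7.8000) = (0.0000, -7.8000)
link 1: phi[1] = -90 + 170 = 80 deg
  cos(80 deg) = 0.1736, sin(80 deg) = 0.9848
  joint[2] = (0.0000, -7.8000) + 8 * (0.1736, 0.9848) = (0.0000 + 1.3892, -7.8000 + 7.8785) = (1.3892, 0.0785)
End effector: (1.3892, 0.0785)

Answer: 1.3892 0.0785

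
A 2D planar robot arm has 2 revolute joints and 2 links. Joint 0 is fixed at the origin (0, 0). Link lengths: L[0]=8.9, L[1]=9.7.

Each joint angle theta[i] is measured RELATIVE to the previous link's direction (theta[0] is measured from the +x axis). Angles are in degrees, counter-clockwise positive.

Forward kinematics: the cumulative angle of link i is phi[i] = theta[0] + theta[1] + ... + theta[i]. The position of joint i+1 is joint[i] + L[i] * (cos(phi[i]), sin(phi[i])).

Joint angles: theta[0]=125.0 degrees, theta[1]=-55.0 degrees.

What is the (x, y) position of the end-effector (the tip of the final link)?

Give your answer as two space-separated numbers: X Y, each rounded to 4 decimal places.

joint[0] = (0.0000, 0.0000)  (base)
link 0: phi[0] = 125 = 125 deg
  cos(125 deg) = -0.5736, sin(125 deg) = 0.8192
  joint[1] = (0.0000, 0.0000) + 8.9 * (-0.5736, 0.8192) = (0.0000 + -5.1048, 0.0000 + 7.2905) = (-5.1048, 7.2905)
link 1: phi[1] = 125 + -55 = 70 deg
  cos(70 deg) = 0.3420, sin(70 deg) = 0.9397
  joint[2] = (-5.1048, 7.2905) + 9.7 * (0.3420, 0.9397) = (-5.1048 + 3.3176, 7.2905 + 9.1150) = (-1.7872, 16.4055)
End effector: (-1.7872, 16.4055)

Answer: -1.7872 16.4055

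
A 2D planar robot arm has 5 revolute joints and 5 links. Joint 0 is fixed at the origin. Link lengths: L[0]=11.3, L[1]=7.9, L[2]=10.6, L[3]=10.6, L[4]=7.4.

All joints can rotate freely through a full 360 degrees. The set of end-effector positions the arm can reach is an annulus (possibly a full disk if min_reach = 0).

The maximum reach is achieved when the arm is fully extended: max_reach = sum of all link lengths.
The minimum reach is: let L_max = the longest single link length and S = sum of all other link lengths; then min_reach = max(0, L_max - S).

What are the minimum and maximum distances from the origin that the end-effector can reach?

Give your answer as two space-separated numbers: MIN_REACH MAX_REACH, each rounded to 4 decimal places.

Answer: 0.0000 47.8000

Derivation:
Link lengths: [11.3, 7.9, 10.6, 10.6, 7.4]
max_reach = 11.3 + 7.9 + 10.6 + 10.6 + 7.4 = 47.8
L_max = max([11.3, 7.9, 10.6, 10.6, 7.4]) = 11.3
S (sum of others) = 47.8 - 11.3 = 36.5
min_reach = max(0, 11.3 - 36.5) = max(0, -25.2) = 0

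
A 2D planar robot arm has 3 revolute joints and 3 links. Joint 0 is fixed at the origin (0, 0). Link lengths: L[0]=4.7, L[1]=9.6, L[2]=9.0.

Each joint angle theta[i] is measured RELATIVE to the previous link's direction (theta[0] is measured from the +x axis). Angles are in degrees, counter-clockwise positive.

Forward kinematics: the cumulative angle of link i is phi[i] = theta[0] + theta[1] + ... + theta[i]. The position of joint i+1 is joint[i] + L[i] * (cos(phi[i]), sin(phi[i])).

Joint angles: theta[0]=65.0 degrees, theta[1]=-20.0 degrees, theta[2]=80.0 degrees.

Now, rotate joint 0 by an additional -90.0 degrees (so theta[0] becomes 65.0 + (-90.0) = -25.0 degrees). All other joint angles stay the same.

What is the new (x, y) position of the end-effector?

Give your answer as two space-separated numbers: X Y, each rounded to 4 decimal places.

Answer: 18.4202 -3.6123

Derivation:
joint[0] = (0.0000, 0.0000)  (base)
link 0: phi[0] = -25 = -25 deg
  cos(-25 deg) = 0.9063, sin(-25 deg) = -0.4226
  joint[1] = (0.0000, 0.0000) + 4.7 * (0.9063, -0.4226) = (0.0000 + 4.2596, 0.0000 + -1.9863) = (4.2596, -1.9863)
link 1: phi[1] = -25 + -20 = -45 deg
  cos(-45 deg) = 0.7071, sin(-45 deg) = -0.7071
  joint[2] = (4.2596, -1.9863) + 9.6 * (0.7071, -0.7071) = (4.2596 + 6.7882, -1.9863 + -6.7882) = (11.0479, -8.7745)
link 2: phi[2] = -25 + -20 + 80 = 35 deg
  cos(35 deg) = 0.8192, sin(35 deg) = 0.5736
  joint[3] = (11.0479, -8.7745) + 9 * (0.8192, 0.5736) = (11.0479 + 7.3724, -8.7745 + 5.1622) = (18.4202, -3.6123)
End effector: (18.4202, -3.6123)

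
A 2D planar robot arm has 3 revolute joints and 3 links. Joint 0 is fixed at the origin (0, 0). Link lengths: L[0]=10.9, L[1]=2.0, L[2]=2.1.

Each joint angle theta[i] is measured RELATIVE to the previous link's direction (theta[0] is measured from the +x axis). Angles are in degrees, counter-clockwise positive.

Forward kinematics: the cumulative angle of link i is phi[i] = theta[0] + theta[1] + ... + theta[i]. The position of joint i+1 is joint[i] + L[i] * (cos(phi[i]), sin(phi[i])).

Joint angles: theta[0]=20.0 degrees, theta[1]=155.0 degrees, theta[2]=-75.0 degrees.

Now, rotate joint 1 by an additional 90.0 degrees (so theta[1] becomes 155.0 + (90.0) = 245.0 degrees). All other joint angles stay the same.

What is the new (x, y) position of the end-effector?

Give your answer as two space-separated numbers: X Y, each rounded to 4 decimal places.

joint[0] = (0.0000, 0.0000)  (base)
link 0: phi[0] = 20 = 20 deg
  cos(20 deg) = 0.9397, sin(20 deg) = 0.3420
  joint[1] = (0.0000, 0.0000) + 10.9 * (0.9397, 0.3420) = (0.0000 + 10.2426, 0.0000 + 3.7280) = (10.2426, 3.7280)
link 1: phi[1] = 20 + 245 = 265 deg
  cos(265 deg) = -0.0872, sin(265 deg) = -0.9962
  joint[2] = (10.2426, 3.7280) + 2 * (-0.0872, -0.9962) = (10.2426 + -0.1743, 3.7280 + -1.9924) = (10.0683, 1.7356)
link 2: phi[2] = 20 + 245 + -75 = 190 deg
  cos(190 deg) = -0.9848, sin(190 deg) = -0.1736
  joint[3] = (10.0683, 1.7356) + 2.1 * (-0.9848, -0.1736) = (10.0683 + -2.0681, 1.7356 + -0.3647) = (8.0002, 1.3710)
End effector: (8.0002, 1.3710)

Answer: 8.0002 1.3710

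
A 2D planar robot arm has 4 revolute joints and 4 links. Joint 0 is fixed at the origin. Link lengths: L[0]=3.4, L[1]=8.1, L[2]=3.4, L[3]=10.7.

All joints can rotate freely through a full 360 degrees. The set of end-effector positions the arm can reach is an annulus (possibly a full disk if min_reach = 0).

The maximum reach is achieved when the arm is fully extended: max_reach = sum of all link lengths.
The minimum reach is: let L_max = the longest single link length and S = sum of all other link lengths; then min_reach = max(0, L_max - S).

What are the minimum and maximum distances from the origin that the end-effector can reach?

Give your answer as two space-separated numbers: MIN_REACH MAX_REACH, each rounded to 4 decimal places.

Link lengths: [3.4, 8.1, 3.4, 10.7]
max_reach = 3.4 + 8.1 + 3.4 + 10.7 = 25.6
L_max = max([3.4, 8.1, 3.4, 10.7]) = 10.7
S (sum of others) = 25.6 - 10.7 = 14.9
min_reach = max(0, 10.7 - 14.9) = max(0, -4.2) = 0

Answer: 0.0000 25.6000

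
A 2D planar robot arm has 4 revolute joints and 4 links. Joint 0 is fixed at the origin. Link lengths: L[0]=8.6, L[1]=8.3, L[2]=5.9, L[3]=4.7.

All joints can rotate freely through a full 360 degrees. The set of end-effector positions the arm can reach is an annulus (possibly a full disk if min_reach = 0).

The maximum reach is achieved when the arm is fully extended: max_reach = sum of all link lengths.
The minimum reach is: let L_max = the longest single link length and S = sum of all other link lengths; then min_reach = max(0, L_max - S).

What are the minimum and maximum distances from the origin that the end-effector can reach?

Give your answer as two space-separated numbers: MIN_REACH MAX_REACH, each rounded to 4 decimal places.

Answer: 0.0000 27.5000

Derivation:
Link lengths: [8.6, 8.3, 5.9, 4.7]
max_reach = 8.6 + 8.3 + 5.9 + 4.7 = 27.5
L_max = max([8.6, 8.3, 5.9, 4.7]) = 8.6
S (sum of others) = 27.5 - 8.6 = 18.9
min_reach = max(0, 8.6 - 18.9) = max(0, -10.3) = 0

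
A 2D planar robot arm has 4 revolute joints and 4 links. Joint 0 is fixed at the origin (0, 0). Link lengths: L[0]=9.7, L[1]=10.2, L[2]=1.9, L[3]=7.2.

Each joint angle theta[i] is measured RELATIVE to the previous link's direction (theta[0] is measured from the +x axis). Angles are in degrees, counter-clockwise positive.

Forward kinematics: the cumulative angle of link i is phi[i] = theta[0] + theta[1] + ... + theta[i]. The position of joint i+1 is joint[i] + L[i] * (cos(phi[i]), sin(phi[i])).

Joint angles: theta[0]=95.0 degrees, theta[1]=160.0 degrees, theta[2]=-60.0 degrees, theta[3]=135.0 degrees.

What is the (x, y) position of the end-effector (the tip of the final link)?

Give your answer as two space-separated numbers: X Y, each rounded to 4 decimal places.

joint[0] = (0.0000, 0.0000)  (base)
link 0: phi[0] = 95 = 95 deg
  cos(95 deg) = -0.0872, sin(95 deg) = 0.9962
  joint[1] = (0.0000, 0.0000) + 9.7 * (-0.0872, 0.9962) = (0.0000 + -0.8454, 0.0000 + 9.6631) = (-0.8454, 9.6631)
link 1: phi[1] = 95 + 160 = 255 deg
  cos(255 deg) = -0.2588, sin(255 deg) = -0.9659
  joint[2] = (-0.8454, 9.6631) + 10.2 * (-0.2588, -0.9659) = (-0.8454 + -2.6400, 9.6631 + -9.8524) = (-3.4854, -0.1894)
link 2: phi[2] = 95 + 160 + -60 = 195 deg
  cos(195 deg) = -0.9659, sin(195 deg) = -0.2588
  joint[3] = (-3.4854, -0.1894) + 1.9 * (-0.9659, -0.2588) = (-3.4854 + -1.8353, -0.1894 + -0.4918) = (-5.3206, -0.6811)
link 3: phi[3] = 95 + 160 + -60 + 135 = 330 deg
  cos(330 deg) = 0.8660, sin(330 deg) = -0.5000
  joint[4] = (-5.3206, -0.6811) + 7.2 * (0.8660, -0.5000) = (-5.3206 + 6.2354, -0.6811 + -3.6000) = (0.9148, -4.2811)
End effector: (0.9148, -4.2811)

Answer: 0.9148 -4.2811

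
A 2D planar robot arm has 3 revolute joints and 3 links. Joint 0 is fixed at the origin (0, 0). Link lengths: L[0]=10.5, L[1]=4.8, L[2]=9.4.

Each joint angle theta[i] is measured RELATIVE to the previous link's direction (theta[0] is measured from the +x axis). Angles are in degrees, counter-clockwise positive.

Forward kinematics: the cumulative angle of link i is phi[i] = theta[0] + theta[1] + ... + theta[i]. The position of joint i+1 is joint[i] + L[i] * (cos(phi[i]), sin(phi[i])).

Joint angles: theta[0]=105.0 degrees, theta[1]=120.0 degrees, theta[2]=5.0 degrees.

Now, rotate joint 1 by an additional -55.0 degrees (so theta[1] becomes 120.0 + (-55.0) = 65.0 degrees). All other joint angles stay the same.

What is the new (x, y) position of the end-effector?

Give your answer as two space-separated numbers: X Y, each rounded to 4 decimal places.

Answer: -16.8089 11.7950

Derivation:
joint[0] = (0.0000, 0.0000)  (base)
link 0: phi[0] = 105 = 105 deg
  cos(105 deg) = -0.2588, sin(105 deg) = 0.9659
  joint[1] = (0.0000, 0.0000) + 10.5 * (-0.2588, 0.9659) = (0.0000 + -2.7176, 0.0000 + 10.1422) = (-2.7176, 10.1422)
link 1: phi[1] = 105 + 65 = 170 deg
  cos(170 deg) = -0.9848, sin(170 deg) = 0.1736
  joint[2] = (-2.7176, 10.1422) + 4.8 * (-0.9848, 0.1736) = (-2.7176 + -4.7271, 10.1422 + 0.8335) = (-7.4447, 10.9757)
link 2: phi[2] = 105 + 65 + 5 = 175 deg
  cos(175 deg) = -0.9962, sin(175 deg) = 0.0872
  joint[3] = (-7.4447, 10.9757) + 9.4 * (-0.9962, 0.0872) = (-7.4447 + -9.3642, 10.9757 + 0.8193) = (-16.8089, 11.7950)
End effector: (-16.8089, 11.7950)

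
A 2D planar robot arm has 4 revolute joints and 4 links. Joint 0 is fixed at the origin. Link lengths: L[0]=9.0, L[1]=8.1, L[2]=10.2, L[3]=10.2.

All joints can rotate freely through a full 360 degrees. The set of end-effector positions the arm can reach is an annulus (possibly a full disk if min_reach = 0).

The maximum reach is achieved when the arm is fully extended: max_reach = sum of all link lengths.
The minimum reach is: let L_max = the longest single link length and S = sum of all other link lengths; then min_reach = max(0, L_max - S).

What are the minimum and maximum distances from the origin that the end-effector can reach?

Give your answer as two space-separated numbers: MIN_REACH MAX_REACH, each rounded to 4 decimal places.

Link lengths: [9.0, 8.1, 10.2, 10.2]
max_reach = 9 + 8.1 + 10.2 + 10.2 = 37.5
L_max = max([9.0, 8.1, 10.2, 10.2]) = 10.2
S (sum of others) = 37.5 - 10.2 = 27.3
min_reach = max(0, 10.2 - 27.3) = max(0, -17.1) = 0

Answer: 0.0000 37.5000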